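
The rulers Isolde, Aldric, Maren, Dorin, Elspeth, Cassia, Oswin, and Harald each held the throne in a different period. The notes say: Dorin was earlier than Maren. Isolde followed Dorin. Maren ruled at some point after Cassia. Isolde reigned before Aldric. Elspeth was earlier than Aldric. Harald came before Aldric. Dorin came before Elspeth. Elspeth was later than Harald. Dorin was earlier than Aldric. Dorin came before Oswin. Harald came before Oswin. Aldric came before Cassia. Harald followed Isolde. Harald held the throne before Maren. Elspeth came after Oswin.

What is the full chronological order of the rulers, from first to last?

The constraints fix every adjacent pair, so only one ordering works:
Dorin → Isolde → Harald → Oswin → Elspeth → Aldric → Cassia → Maren.

Dorin, Isolde, Harald, Oswin, Elspeth, Aldric, Cassia, Maren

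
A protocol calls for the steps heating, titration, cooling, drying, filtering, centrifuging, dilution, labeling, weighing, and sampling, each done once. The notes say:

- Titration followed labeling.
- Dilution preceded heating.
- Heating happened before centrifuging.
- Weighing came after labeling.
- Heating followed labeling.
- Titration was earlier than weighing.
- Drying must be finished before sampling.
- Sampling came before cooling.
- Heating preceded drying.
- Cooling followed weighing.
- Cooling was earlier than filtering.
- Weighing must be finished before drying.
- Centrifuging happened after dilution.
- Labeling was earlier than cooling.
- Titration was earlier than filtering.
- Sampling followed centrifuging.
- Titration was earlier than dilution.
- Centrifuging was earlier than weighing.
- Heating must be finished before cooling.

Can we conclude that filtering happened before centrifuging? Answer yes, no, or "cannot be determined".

Tracing the constraints gives centrifuging → weighing → cooling → filtering, so centrifuging must come before filtering.
That means filtering cannot be before centrifuging.

no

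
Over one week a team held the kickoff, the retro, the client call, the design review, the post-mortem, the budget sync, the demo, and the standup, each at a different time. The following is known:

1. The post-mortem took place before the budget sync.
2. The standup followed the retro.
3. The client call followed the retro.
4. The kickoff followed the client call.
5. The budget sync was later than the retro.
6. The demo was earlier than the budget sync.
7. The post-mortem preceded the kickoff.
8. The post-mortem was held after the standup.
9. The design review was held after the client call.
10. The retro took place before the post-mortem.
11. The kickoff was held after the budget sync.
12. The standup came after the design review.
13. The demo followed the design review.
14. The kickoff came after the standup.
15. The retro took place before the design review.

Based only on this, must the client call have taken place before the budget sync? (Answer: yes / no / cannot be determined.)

yes

Chain the constraints: the client call → the design review → the demo → the budget sync. Each link is directly stated, so the client call comes before the budget sync.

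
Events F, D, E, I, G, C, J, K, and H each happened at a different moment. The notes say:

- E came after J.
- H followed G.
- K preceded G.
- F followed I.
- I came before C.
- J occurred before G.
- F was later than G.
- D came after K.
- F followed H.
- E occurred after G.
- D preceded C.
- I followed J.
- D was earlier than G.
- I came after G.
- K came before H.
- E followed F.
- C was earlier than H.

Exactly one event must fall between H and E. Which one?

F

Tracing the constraints gives H → F → E, so F sits after H and before E.
No other event is forced both after H and before E.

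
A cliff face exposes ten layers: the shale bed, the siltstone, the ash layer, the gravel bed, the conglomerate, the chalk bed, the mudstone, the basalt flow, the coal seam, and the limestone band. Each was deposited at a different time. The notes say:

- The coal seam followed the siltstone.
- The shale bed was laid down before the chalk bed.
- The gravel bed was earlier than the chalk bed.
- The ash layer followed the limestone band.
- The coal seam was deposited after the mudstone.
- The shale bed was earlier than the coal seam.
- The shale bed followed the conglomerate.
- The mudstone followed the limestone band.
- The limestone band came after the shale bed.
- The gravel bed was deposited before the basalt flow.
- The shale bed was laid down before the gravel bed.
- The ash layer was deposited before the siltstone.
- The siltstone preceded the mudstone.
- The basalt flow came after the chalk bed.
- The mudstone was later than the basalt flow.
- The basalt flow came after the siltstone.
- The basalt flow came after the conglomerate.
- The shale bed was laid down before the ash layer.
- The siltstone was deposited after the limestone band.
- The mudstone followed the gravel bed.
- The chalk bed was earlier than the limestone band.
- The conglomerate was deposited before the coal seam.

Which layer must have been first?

The conglomerate has a chain of constraints placing it before every other layer, so the conglomerate must be first.

the conglomerate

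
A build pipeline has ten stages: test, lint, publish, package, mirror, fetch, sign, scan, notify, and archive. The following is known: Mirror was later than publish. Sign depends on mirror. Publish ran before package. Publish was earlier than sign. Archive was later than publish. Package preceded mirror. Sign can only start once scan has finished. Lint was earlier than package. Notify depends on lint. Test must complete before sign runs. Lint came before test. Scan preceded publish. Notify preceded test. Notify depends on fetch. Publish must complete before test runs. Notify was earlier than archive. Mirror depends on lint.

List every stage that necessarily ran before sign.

Directly stated before sign: mirror, publish, scan, and test.
Fetch reaches sign via fetch → notify → test → sign.
Lint reaches sign via lint → test → sign.
Notify reaches sign via notify → test → sign.
Likewise package reaches sign by chaining the stated constraints.
No chain forces archive ahead of sign.

fetch, lint, mirror, notify, package, publish, scan, test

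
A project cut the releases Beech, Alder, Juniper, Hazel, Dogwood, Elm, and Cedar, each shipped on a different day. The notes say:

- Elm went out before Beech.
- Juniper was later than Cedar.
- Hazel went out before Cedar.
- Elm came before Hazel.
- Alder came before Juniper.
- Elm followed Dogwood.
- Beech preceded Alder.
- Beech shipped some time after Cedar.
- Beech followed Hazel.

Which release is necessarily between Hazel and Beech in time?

Cedar

Tracing the constraints gives Hazel → Cedar → Beech, so Cedar sits after Hazel and before Beech.
No other release is forced both after Hazel and before Beech.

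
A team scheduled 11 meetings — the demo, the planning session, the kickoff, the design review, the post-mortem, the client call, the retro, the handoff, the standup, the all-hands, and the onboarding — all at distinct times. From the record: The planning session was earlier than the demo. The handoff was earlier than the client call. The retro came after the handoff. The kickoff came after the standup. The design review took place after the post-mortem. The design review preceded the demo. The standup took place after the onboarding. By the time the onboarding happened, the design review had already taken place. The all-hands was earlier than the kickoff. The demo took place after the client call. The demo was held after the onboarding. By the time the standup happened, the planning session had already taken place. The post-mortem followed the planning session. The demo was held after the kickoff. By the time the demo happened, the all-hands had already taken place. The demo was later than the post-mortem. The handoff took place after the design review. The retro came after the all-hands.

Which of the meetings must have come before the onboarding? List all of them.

Directly stated before the onboarding: the design review.
The planning session reaches the onboarding via the planning session → the post-mortem → the design review → the onboarding.
The post-mortem reaches the onboarding via the post-mortem → the design review → the onboarding.
No chain forces the kickoff (or any of the others) ahead of the onboarding.

the design review, the planning session, the post-mortem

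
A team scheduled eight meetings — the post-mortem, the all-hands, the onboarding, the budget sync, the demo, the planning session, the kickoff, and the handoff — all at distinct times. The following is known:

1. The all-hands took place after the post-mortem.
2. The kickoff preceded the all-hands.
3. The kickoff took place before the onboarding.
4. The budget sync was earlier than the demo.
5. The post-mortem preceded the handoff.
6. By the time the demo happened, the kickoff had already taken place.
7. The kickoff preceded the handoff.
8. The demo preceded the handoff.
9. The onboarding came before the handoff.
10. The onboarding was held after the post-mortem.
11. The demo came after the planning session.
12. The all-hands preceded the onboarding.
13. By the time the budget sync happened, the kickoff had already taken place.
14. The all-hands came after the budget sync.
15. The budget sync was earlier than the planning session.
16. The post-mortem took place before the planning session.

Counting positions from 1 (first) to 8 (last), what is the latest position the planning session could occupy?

The planning session must come before the demo and the handoff — 2 meetings forced after it.
Everything else can be placed before the planning session in some valid order, so the planning session can sit as late as position 8 − 2 = 6.

6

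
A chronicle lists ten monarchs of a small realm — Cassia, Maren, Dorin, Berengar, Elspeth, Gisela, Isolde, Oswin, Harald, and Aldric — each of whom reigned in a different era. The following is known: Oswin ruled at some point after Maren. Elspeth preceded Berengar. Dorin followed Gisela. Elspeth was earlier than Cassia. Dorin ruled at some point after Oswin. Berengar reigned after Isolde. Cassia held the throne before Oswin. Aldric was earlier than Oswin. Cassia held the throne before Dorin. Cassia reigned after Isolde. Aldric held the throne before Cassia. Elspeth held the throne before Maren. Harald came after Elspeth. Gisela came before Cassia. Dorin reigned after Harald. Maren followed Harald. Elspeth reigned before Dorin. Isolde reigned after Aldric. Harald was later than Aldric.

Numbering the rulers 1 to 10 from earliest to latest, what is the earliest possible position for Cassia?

Aldric, Elspeth, Gisela, and Isolde must all come before Cassia — 4 forced predecessors.
Nothing else is forced ahead of Cassia, so their earliest slot is position 4 + 1 = 5.

5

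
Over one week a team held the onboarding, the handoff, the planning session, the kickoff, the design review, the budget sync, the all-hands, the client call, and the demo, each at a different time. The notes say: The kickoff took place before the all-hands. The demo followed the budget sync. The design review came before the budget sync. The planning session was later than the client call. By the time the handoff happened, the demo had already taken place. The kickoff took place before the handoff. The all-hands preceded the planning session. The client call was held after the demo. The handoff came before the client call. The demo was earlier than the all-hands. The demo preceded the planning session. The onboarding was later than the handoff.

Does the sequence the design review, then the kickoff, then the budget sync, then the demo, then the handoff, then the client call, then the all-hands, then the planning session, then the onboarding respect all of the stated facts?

Check each stated constraint against the proposed order — e.g. the handoff is ahead of the onboarding; the kickoff is ahead of the all-hands. Every pair is in the required order; nothing is violated.

yes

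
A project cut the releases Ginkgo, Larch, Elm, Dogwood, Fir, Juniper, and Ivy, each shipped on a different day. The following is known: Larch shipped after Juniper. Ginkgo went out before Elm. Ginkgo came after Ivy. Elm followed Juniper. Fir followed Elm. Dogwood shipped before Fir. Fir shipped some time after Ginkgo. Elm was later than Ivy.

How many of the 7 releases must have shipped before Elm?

3

Directly stated before Elm: Ginkgo, Ivy, and Juniper.
No chain forces Larch (or any of the others) ahead of Elm.
That's Ginkgo, Ivy, and Juniper — 3 in all.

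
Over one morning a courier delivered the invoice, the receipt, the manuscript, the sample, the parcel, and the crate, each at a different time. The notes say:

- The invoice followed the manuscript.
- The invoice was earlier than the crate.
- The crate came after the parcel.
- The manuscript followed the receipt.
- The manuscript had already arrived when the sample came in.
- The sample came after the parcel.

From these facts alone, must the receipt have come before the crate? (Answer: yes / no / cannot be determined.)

Chain the constraints: the receipt → the manuscript → the invoice → the crate. Each link is directly stated, so the receipt comes before the crate.

yes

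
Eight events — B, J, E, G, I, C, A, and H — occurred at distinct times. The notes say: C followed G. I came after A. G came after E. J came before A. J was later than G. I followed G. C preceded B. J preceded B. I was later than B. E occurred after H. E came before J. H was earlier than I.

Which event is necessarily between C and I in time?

B

Tracing the constraints gives C → B → I, so B sits after C and before I.
No other event is forced both after C and before I.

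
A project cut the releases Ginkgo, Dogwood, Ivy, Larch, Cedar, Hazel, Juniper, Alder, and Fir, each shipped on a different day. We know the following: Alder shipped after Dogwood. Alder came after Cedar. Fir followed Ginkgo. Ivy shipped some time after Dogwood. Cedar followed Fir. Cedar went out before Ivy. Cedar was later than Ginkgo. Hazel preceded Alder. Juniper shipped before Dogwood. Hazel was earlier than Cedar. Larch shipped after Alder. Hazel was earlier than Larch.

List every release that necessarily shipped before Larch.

Directly stated before Larch: Alder and Hazel.
Cedar reaches Larch via Cedar → Alder → Larch.
Dogwood reaches Larch via Dogwood → Alder → Larch.
Fir reaches Larch via Fir → Cedar → Alder → Larch.
Likewise Ginkgo and Juniper each reach Larch by chaining the stated constraints.

Alder, Cedar, Dogwood, Fir, Ginkgo, Hazel, Juniper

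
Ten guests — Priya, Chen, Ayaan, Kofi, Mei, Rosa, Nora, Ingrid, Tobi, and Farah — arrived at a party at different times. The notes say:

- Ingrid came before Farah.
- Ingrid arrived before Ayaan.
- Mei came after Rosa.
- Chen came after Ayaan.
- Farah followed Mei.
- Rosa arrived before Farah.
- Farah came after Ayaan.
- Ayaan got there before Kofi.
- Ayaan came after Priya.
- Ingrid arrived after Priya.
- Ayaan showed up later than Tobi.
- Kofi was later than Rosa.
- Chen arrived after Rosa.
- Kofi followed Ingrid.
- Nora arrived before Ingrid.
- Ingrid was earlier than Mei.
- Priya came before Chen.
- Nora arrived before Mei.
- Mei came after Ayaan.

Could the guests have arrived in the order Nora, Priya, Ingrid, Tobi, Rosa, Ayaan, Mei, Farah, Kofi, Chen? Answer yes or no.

yes

Check each stated constraint against the proposed order — e.g. Ingrid is ahead of Kofi; Priya is ahead of Chen. Every pair is in the required order; nothing is violated.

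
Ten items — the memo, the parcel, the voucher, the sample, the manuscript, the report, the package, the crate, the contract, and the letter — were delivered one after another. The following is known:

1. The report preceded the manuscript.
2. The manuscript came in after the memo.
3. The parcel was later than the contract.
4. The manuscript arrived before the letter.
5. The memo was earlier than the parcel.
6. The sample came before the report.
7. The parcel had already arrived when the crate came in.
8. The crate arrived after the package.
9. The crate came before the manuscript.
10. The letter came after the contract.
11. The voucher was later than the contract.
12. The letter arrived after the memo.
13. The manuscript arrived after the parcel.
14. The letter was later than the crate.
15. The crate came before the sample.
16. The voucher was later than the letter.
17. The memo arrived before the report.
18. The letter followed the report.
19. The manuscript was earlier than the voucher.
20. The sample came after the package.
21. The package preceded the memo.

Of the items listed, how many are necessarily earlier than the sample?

Directly stated before the sample: the crate and the package.
The contract reaches the sample via the contract → the parcel → the crate → the sample.
The memo reaches the sample via the memo → the parcel → the crate → the sample.
The parcel reaches the sample via the parcel → the crate → the sample.
No chain forces the letter (or any of the others) ahead of the sample.
That's the contract, the crate, the memo, the package, and the parcel — 5 in all.

5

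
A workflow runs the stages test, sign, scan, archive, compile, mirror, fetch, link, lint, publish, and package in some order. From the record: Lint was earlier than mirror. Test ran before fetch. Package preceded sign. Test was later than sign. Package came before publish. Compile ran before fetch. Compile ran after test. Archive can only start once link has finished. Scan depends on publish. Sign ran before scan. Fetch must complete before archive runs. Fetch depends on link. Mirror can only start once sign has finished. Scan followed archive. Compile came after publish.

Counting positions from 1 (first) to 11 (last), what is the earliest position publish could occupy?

Package must come before publish — 1 forced predecessor.
Nothing else is forced ahead of publish, so its earliest slot is position 1 + 1 = 2.

2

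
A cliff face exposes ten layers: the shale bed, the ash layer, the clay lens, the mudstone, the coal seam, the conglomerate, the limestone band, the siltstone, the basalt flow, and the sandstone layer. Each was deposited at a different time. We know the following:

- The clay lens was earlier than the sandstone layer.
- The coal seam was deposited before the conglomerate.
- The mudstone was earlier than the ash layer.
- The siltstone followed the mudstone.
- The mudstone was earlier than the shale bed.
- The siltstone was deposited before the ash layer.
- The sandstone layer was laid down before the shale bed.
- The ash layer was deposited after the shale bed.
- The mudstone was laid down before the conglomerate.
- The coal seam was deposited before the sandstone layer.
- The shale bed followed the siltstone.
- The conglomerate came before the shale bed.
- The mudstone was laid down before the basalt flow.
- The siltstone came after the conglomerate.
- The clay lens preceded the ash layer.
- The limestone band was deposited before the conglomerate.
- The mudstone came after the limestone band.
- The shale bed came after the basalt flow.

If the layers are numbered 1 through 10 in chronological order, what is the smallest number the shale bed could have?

The basalt flow, the clay lens, the coal seam, the conglomerate, the limestone band, the mudstone, the sandstone layer, and the siltstone must all come before the shale bed — 8 forced predecessors.
Nothing else is forced ahead of the shale bed, so its earliest slot is position 8 + 1 = 9.

9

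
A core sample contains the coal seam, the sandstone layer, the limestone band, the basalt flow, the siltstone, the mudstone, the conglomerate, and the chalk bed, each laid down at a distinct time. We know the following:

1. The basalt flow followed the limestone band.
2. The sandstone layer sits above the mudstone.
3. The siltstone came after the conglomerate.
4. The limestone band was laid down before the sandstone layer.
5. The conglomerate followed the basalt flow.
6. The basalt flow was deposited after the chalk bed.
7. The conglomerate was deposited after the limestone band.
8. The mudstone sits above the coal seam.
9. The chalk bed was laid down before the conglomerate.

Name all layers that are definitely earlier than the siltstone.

Directly stated before the siltstone: the conglomerate.
The basalt flow reaches the siltstone via the basalt flow → the conglomerate → the siltstone.
The chalk bed reaches the siltstone via the chalk bed → the conglomerate → the siltstone.
The limestone band reaches the siltstone via the limestone band → the conglomerate → the siltstone.

the basalt flow, the chalk bed, the conglomerate, the limestone band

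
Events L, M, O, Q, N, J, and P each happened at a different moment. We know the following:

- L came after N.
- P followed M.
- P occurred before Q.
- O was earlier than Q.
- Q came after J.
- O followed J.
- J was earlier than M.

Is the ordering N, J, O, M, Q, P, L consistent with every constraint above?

no

The constraints require P before Q, but in the proposed sequence Q appears ahead of P. That one violation is enough.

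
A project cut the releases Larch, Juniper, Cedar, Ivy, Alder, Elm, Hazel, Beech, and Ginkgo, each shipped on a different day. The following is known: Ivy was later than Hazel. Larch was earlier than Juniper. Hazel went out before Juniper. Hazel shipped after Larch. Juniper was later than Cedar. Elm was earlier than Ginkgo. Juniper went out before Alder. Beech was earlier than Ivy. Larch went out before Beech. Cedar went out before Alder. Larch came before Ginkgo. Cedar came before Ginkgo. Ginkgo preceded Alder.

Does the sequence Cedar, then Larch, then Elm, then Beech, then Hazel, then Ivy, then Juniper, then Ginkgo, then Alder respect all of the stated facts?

yes

Check each stated constraint against the proposed order — e.g. Cedar is ahead of Ginkgo; Cedar is ahead of Alder. Every pair is in the required order; nothing is violated.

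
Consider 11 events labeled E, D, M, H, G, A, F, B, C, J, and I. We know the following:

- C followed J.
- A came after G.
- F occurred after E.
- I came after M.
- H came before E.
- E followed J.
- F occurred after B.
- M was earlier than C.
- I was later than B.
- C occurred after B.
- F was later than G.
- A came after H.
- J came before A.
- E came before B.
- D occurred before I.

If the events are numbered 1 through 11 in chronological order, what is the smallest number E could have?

3

H and J must both come before E — 2 forced predecessors.
Nothing else is forced ahead of E, so its earliest slot is position 2 + 1 = 3.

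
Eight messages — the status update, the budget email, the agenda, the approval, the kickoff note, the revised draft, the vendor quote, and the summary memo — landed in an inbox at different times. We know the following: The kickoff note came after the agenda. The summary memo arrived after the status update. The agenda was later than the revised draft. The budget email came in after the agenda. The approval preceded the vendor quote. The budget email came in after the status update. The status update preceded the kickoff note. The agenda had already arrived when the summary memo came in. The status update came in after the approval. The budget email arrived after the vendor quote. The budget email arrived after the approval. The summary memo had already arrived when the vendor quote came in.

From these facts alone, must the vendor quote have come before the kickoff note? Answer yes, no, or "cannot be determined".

cannot be determined

No chain of stated constraints runs from the vendor quote to the kickoff note, and none runs from the kickoff note to the vendor quote either.
So the relative order of the vendor quote and the kickoff note is not fixed by the given facts.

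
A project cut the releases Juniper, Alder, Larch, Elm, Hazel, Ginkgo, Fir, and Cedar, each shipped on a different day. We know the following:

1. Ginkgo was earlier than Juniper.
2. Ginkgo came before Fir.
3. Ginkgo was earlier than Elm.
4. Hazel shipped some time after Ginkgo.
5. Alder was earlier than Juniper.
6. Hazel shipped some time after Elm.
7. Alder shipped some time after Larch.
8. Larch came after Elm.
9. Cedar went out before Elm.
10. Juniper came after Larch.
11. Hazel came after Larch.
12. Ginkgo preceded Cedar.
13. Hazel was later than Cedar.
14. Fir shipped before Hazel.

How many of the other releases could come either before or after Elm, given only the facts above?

Forced before Elm: Cedar and Ginkgo; forced after Elm: Alder, Hazel, Juniper, and Larch.
That leaves Fir with no forced order relative to Elm — 1.

1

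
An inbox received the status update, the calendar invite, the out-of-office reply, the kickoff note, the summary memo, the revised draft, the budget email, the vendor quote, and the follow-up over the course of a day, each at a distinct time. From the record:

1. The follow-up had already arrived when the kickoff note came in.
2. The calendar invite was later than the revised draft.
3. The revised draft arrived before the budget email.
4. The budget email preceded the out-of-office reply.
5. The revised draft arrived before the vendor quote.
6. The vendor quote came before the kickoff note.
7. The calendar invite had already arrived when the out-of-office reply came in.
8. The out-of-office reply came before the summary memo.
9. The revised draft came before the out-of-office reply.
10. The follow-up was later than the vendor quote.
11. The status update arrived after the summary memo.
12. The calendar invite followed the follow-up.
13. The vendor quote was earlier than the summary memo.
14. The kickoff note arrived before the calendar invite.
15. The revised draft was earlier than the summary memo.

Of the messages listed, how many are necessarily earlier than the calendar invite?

4

Directly stated before the calendar invite: the follow-up, the kickoff note, and the revised draft.
The vendor quote reaches the calendar invite via the vendor quote → the follow-up → the calendar invite.
That's the follow-up, the kickoff note, the revised draft, and the vendor quote — 4 in all.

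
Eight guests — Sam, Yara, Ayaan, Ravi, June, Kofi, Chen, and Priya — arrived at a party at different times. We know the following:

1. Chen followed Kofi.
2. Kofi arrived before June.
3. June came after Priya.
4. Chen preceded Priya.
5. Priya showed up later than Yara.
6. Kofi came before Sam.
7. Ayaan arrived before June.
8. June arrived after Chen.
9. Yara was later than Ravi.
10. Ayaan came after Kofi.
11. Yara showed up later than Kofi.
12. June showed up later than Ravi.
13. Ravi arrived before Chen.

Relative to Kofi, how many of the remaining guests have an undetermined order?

1

Forced after Kofi: Ayaan, Chen, June, Priya, Sam, and Yara.
That leaves Ravi with no forced order relative to Kofi — 1.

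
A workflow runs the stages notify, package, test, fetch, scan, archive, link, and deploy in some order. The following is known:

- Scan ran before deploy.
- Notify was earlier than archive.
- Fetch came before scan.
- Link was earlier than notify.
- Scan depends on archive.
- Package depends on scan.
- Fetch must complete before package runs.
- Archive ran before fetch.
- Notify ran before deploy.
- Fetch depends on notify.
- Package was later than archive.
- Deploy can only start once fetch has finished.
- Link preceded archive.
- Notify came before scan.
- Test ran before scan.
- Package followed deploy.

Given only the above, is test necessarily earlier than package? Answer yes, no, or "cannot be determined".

yes

Chain the constraints: test → scan → package. Each link is directly stated, so test comes before package.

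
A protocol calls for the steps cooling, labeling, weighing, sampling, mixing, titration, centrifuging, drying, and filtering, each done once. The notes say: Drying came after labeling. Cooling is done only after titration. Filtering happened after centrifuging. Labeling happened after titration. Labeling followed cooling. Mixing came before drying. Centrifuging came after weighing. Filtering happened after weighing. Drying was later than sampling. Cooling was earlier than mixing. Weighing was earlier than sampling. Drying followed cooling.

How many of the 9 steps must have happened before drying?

6

Directly stated before drying: cooling, labeling, mixing, and sampling.
Titration reaches drying via titration → labeling → drying.
Weighing reaches drying via weighing → sampling → drying.
That's cooling, labeling, mixing, sampling, titration, and weighing — 6 in all.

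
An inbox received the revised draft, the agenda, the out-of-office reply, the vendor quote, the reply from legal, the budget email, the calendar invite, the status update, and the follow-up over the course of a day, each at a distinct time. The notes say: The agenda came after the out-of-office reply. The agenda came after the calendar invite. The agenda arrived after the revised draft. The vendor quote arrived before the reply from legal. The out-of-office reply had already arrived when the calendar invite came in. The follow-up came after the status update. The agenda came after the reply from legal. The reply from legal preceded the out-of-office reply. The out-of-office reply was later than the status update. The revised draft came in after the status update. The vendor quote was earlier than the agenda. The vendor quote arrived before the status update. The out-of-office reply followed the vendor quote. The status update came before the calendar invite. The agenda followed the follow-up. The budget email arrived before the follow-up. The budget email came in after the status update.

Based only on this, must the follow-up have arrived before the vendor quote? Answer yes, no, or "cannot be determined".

no

Tracing the constraints gives the vendor quote → the status update → the follow-up, so the vendor quote must come before the follow-up.
That means the follow-up cannot be before the vendor quote.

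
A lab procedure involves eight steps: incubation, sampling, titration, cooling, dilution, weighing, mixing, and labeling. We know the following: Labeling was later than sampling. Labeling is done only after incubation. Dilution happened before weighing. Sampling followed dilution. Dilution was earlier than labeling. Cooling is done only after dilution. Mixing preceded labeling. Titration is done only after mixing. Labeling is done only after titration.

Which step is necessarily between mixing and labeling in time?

titration

Tracing the constraints gives mixing → titration → labeling, so titration sits after mixing and before labeling.
No other step is forced both after mixing and before labeling.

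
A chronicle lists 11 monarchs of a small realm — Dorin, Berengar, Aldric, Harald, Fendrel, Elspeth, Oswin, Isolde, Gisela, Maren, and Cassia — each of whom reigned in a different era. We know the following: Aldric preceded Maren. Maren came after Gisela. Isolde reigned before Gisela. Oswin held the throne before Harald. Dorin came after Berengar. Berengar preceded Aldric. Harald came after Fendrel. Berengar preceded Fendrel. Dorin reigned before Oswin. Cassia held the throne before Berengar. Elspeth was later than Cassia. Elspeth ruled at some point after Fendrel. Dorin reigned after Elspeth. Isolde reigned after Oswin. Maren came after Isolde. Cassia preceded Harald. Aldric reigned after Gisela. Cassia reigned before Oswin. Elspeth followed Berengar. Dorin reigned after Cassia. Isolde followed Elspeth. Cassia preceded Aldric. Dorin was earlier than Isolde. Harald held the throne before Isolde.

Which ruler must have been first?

Cassia has a chain of constraints placing them before every other ruler, so Cassia must be first.

Cassia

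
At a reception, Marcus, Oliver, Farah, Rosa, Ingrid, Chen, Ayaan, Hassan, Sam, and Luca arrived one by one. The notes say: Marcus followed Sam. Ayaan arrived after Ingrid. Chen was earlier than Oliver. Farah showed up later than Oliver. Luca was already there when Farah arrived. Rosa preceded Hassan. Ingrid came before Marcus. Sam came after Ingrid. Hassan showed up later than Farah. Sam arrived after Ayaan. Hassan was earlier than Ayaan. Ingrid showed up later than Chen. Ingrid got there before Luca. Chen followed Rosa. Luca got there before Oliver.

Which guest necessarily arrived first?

Rosa has a chain of constraints placing them before every other guest, so Rosa must be first.

Rosa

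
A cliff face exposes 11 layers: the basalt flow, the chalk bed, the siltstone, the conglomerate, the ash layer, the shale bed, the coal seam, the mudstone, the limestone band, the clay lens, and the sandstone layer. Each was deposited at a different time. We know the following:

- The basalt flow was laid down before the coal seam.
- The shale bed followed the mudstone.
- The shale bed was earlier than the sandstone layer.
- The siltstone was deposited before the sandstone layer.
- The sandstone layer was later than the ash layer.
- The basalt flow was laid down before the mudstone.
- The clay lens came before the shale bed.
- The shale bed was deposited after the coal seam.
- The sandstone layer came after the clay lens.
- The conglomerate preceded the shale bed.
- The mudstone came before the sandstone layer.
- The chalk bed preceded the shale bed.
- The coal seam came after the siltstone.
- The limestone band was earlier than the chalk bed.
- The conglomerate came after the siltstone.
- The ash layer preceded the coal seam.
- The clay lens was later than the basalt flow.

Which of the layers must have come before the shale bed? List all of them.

the ash layer, the basalt flow, the chalk bed, the clay lens, the coal seam, the conglomerate, the limestone band, the mudstone, the siltstone

Directly stated before the shale bed: the chalk bed, the clay lens, the coal seam, the conglomerate, and the mudstone.
The ash layer reaches the shale bed via the ash layer → the coal seam → the shale bed.
The basalt flow reaches the shale bed via the basalt flow → the clay lens → the shale bed.
The limestone band reaches the shale bed via the limestone band → the chalk bed → the shale bed.
Likewise the siltstone reaches the shale bed by chaining the stated constraints.
No chain forces the sandstone layer ahead of the shale bed.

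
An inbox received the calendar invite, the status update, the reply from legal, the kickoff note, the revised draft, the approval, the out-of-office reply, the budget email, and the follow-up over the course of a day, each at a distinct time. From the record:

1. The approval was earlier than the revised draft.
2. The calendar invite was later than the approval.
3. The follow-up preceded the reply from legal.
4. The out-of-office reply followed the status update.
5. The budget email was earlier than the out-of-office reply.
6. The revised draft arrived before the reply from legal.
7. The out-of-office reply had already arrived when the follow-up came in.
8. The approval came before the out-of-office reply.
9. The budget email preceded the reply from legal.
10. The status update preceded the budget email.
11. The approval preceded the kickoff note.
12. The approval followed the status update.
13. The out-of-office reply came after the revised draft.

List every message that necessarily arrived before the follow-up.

the approval, the budget email, the out-of-office reply, the revised draft, the status update

Directly stated before the follow-up: the out-of-office reply.
The approval reaches the follow-up via the approval → the out-of-office reply → the follow-up.
The budget email reaches the follow-up via the budget email → the out-of-office reply → the follow-up.
The revised draft reaches the follow-up via the revised draft → the out-of-office reply → the follow-up.
Likewise the status update reaches the follow-up by chaining the stated constraints.
No chain forces the calendar invite (or any of the others) ahead of the follow-up.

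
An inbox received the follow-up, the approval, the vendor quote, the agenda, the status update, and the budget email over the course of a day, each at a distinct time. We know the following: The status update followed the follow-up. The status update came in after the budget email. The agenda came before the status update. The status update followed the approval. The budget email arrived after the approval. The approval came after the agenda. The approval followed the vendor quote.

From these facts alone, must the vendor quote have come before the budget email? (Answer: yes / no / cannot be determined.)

yes

Chain the constraints: the vendor quote → the approval → the budget email. Each link is directly stated, so the vendor quote comes before the budget email.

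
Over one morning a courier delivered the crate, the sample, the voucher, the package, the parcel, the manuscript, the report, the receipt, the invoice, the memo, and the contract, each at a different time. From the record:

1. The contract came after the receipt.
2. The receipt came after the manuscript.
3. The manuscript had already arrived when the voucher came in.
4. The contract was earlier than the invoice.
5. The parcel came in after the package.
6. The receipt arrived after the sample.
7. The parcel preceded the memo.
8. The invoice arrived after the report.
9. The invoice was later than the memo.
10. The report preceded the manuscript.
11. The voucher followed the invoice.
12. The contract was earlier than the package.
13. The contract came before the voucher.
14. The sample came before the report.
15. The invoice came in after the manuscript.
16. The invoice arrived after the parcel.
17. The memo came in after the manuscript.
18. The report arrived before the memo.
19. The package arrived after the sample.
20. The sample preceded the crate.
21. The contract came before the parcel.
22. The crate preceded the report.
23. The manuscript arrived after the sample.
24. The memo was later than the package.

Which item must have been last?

the voucher

Every other item has a chain of constraints placing it before the voucher, so the voucher is last.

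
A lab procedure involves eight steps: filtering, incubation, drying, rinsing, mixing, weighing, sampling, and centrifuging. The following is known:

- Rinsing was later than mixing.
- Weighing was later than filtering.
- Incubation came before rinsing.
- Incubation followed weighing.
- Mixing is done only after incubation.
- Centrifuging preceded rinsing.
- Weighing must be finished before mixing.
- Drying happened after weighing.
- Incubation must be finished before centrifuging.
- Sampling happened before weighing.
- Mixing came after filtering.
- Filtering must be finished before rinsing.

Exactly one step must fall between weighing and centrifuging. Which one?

incubation

Tracing the constraints gives weighing → incubation → centrifuging, so incubation sits after weighing and before centrifuging.
No other step is forced both after weighing and before centrifuging.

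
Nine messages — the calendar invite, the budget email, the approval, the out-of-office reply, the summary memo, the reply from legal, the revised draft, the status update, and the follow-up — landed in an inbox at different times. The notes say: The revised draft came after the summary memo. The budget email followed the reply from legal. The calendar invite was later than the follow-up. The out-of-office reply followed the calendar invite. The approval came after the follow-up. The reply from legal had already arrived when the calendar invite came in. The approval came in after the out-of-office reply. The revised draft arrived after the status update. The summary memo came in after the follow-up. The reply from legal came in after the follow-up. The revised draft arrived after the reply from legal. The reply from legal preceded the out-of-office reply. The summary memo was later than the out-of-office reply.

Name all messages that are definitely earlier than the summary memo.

the calendar invite, the follow-up, the out-of-office reply, the reply from legal

Directly stated before the summary memo: the follow-up and the out-of-office reply.
The calendar invite reaches the summary memo via the calendar invite → the out-of-office reply → the summary memo.
The reply from legal reaches the summary memo via the reply from legal → the out-of-office reply → the summary memo.
No chain forces the approval (or any of the others) ahead of the summary memo.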